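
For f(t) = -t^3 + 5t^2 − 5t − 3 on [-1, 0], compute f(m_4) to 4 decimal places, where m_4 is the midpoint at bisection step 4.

0.2283

midpoint -0.5: f = 0.875 > 0 → [-0.5, 0]
midpoint -0.25: f = -1.421875 < 0 → [-0.5, -0.25]
midpoint -0.375: f = -0.369141 < 0 → [-0.5, -0.375]
midpoint -0.4375: f = 0.2283 > 0 → [-0.4375, -0.375]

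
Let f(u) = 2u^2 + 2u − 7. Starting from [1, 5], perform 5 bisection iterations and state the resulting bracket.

[1.375, 1.5]

midpoint 3: f = 17 > 0 → [1, 3]
midpoint 2: f = 5 > 0 → [1, 2]
midpoint 1.5: f = 0.5 > 0 → [1, 1.5]
midpoint 1.25: f = -1.375 < 0 → [1.25, 1.5]
midpoint 1.375: f = -0.4688 < 0 → [1.375, 1.5]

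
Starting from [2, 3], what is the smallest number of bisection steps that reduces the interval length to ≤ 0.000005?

Width after n steps is 1/2^n. Need 2^n ≥ 1/0.000005 = 200000.
2^17 = 131072 < 200000 ≤ 2^18 = 262144, so n = 18.

18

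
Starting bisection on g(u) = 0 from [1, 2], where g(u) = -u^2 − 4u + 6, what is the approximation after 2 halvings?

m = 1.5, g(m) = -2.25 (−); new bracket [1, 1.5]
m = 1.25, g(m) = -0.5625 (−); new bracket [1, 1.25]

1.25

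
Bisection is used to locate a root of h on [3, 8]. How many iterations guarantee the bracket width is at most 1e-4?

16

Width after n steps is 5/2^n. Need 2^n ≥ 5/1e-4 = 50000.
2^15 = 32768 < 50000 ≤ 2^16 = 65536, so n = 16.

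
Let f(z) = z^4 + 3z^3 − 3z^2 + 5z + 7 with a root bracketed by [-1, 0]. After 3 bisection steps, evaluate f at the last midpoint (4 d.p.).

z = -0.5 gives f = 3.4375, positive; keep [-1, -0.5]
z = -0.75 gives f = 0.613281, positive; keep [-1, -0.75]
z = -0.875 gives f = -1.095459, negative; keep [-0.875, -0.75]

-1.0955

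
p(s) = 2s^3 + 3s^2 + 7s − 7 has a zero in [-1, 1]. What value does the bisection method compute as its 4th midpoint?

m = 0, p(m) = -7 (−); new bracket [0, 1]
m = 0.5, p(m) = -2.5 (−); new bracket [0.5, 1]
m = 0.75, p(m) = 0.78125 (+); new bracket [0.5, 0.75]
m = 0.625, p(m) = -0.9648 (−); new bracket [0.625, 0.75]

0.625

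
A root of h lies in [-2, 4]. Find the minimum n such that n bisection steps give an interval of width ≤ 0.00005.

Width after n steps is 6/2^n. Need 2^n ≥ 6/0.00005 = 120000.
2^16 = 65536 < 120000 ≤ 2^17 = 131072, so n = 17.

17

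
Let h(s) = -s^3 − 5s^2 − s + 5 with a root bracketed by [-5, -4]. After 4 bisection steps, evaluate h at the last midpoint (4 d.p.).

s = -4.5 gives h = -0.625, negative; keep [-5, -4.5]
s = -4.75 gives h = 4.109375, positive; keep [-4.75, -4.5]
s = -4.625 gives h = 1.603516, positive; keep [-4.625, -4.5]
s = -4.5625 gives h = 0.4553, positive; keep [-4.5625, -4.5]

0.4553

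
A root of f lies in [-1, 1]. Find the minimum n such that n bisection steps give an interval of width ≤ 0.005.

Width after n steps is 2/2^n. Need 2^n ≥ 2/0.005 = 400.
2^8 = 256 < 400 ≤ 2^9 = 512, so n = 9.

9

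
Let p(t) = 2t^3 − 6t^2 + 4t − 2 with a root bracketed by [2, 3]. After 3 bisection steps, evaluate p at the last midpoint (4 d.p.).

midpoint 2.5: p = 1.75 > 0 → [2, 2.5]
midpoint 2.25: p = -0.59375 < 0 → [2.25, 2.5]
midpoint 2.375: p = 0.449219 > 0 → [2.25, 2.375]

0.4492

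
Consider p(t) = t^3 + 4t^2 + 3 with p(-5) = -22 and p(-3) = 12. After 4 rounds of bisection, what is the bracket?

[-4.25, -4.125]

midpoint -4: p = 3 > 0 → [-5, -4]
midpoint -4.5: p = -7.125 < 0 → [-4.5, -4]
midpoint -4.25: p = -1.515625 < 0 → [-4.25, -4]
midpoint -4.125: p = 0.873 > 0 → [-4.25, -4.125]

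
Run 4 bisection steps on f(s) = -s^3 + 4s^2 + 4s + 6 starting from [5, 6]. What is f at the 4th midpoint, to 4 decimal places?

m = 5.5, f(m) = -17.375 (−); new bracket [5, 5.5]
m = 5.25, f(m) = -7.453125 (−); new bracket [5, 5.25]
m = 5.125, f(m) = -3.048828 (−); new bracket [5, 5.125]
m = 5.0625, f(m) = -0.9807 (−); new bracket [5, 5.0625]

-0.9807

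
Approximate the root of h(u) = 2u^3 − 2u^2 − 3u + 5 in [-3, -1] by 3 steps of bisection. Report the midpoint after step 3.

m = -2, h(m) = -13 (−); new bracket [-2, -1]
m = -1.5, h(m) = -1.75 (−); new bracket [-1.5, -1]
m = -1.25, h(m) = 1.71875 (+); new bracket [-1.5, -1.25]

-1.25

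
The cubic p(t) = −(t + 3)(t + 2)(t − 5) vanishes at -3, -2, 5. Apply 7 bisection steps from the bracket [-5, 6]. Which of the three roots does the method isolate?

5

p(0.5) = 39.375 > 0, so the root lies in [0.5, 6]
p(3.25) = 57.421875 > 0, so the root lies in [3.25, 6]
p(4.625) = 18.943359 > 0, so the root lies in [4.625, 6]
p(5.3125) = -18.9954 < 0, so the root lies in [4.625, 5.3125]
p(4.96875) = 1.7354 > 0, so the root lies in [4.96875, 5.3125]
p(5.140625) = -8.1744 < 0, so the root lies in [4.96875, 5.140625]
p(5.0546875) = -3.1075 < 0, so the root lies in [4.96875, 5.0546875]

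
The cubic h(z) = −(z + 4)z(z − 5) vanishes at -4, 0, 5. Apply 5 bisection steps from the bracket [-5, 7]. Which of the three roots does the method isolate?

h(1) = 20 > 0, so the root lies in [1, 7]
h(4) = 32 > 0, so the root lies in [4, 7]
h(5.5) = -26.125 < 0, so the root lies in [4, 5.5]
h(4.75) = 10.3906 > 0, so the root lies in [4.75, 5.5]
h(5.125) = -5.8457 < 0, so the root lies in [4.75, 5.125]

5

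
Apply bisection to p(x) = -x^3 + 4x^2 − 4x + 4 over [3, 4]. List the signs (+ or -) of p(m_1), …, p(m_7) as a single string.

x = 3.5 gives p = -3.875, negative; keep [3, 3.5]
x = 3.25 gives p = -1.078125, negative; keep [3, 3.25]
x = 3.125 gives p = 0.044922, positive; keep [3.125, 3.25]
x = 3.1875 gives p = -0.4949, negative; keep [3.125, 3.1875]
x = 3.15625 gives p = -0.2196, negative; keep [3.125, 3.15625]
x = 3.140625 gives p = -0.086, negative; keep [3.125, 3.140625]
x = 3.1328125 gives p = -0.0202, negative; keep [3.125, 3.1328125]

--+----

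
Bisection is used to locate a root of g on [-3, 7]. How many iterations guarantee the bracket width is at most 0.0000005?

Width after n steps is 10/2^n. Need 2^n ≥ 10/0.0000005 = 20000000.
2^24 = 16777216 < 20000000 ≤ 2^25 = 33554432, so n = 25.

25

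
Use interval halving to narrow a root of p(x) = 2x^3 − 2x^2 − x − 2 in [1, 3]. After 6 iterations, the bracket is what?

[1.65625, 1.6875]

midpoint 2: p = 4 > 0 → [1, 2]
midpoint 1.5: p = -1.25 < 0 → [1.5, 2]
midpoint 1.75: p = 0.84375 > 0 → [1.5, 1.75]
midpoint 1.625: p = -0.3242 < 0 → [1.625, 1.75]
midpoint 1.6875: p = 0.228 > 0 → [1.625, 1.6875]
midpoint 1.65625: p = -0.0558 < 0 → [1.65625, 1.6875]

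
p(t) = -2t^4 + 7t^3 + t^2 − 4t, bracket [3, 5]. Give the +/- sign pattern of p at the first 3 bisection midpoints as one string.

--+

midpoint 4: p = -64 < 0 → [3, 4]
midpoint 3.5: p = -1.75 < 0 → [3, 3.5]
midpoint 3.25: p = 14.726562 > 0 → [3.25, 3.5]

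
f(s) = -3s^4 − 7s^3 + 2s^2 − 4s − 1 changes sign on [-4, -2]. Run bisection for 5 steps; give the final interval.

[-2.75, -2.6875]

f(-3) = -25 < 0, so the root lies in [-3, -2]
f(-2.5) = 13.6875 > 0, so the root lies in [-3, -2.5]
f(-2.75) = -0.871094 < 0, so the root lies in [-2.75, -2.5]
f(-2.625) = 7.4543 > 0, so the root lies in [-2.75, -2.625]
f(-2.6875) = 3.5712 > 0, so the root lies in [-2.75, -2.6875]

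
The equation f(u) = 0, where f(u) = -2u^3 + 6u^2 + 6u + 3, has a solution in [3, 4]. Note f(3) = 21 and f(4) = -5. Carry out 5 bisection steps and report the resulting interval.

[3.84375, 3.875]

m = 3.5, f(m) = 11.75 (+); new bracket [3.5, 4]
m = 3.75, f(m) = 4.40625 (+); new bracket [3.75, 4]
m = 3.875, f(m) = -0.027344 (−); new bracket [3.75, 3.875]
m = 3.8125, f(m) = 2.2554 (+); new bracket [3.8125, 3.875]
m = 3.84375, f(m) = 1.1307 (+); new bracket [3.84375, 3.875]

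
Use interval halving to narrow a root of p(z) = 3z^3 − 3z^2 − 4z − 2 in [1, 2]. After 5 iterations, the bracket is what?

[1.875, 1.90625]

midpoint 1.5: p = -4.625 < 0 → [1.5, 2]
midpoint 1.75: p = -2.109375 < 0 → [1.75, 2]
midpoint 1.875: p = -0.271484 < 0 → [1.875, 2]
midpoint 1.9375: p = 0.8079 > 0 → [1.875, 1.9375]
midpoint 1.90625: p = 0.2544 > 0 → [1.875, 1.90625]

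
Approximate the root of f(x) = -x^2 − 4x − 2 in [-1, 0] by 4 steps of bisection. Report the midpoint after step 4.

m = -0.5, f(m) = -0.25 (−); new bracket [-1, -0.5]
m = -0.75, f(m) = 0.4375 (+); new bracket [-0.75, -0.5]
m = -0.625, f(m) = 0.109375 (+); new bracket [-0.625, -0.5]
m = -0.5625, f(m) = -0.0664 (−); new bracket [-0.625, -0.5625]

-0.5625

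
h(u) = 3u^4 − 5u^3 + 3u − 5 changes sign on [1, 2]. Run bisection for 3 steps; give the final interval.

u = 1.5 gives h = -2.1875, negative; keep [1.5, 2]
u = 1.75 gives h = 1.589844, positive; keep [1.5, 1.75]
u = 1.625 gives h = -0.661377, negative; keep [1.625, 1.75]

[1.625, 1.75]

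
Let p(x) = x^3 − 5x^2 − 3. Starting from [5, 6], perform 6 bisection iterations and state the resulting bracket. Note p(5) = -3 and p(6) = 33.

p(5.5) = 12.125 > 0, so the root lies in [5, 5.5]
p(5.25) = 3.890625 > 0, so the root lies in [5, 5.25]
p(5.125) = 0.283203 > 0, so the root lies in [5, 5.125]
p(5.0625) = -1.3982 < 0, so the root lies in [5.0625, 5.125]
p(5.09375) = -0.5675 < 0, so the root lies in [5.09375, 5.125]
p(5.109375) = -0.1447 < 0, so the root lies in [5.109375, 5.125]

[5.109375, 5.125]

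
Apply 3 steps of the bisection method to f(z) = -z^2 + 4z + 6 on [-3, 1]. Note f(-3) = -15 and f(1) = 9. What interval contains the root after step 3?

[-1.5, -1]

f(-1) = 1 > 0, so the root lies in [-3, -1]
f(-2) = -6 < 0, so the root lies in [-2, -1]
f(-1.5) = -2.25 < 0, so the root lies in [-1.5, -1]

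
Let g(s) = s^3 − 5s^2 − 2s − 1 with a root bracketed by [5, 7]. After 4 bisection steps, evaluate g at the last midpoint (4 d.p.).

-0.9160

s = 6 gives g = 23, positive; keep [5, 6]
s = 5.5 gives g = 3.125, positive; keep [5, 5.5]
s = 5.25 gives g = -4.609375, negative; keep [5.25, 5.5]
s = 5.375 gives g = -0.916, negative; keep [5.375, 5.5]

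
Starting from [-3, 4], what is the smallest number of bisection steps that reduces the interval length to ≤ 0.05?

8

Width after n steps is 7/2^n. Need 2^n ≥ 7/0.05 = 140.
2^7 = 128 < 140 ≤ 2^8 = 256, so n = 8.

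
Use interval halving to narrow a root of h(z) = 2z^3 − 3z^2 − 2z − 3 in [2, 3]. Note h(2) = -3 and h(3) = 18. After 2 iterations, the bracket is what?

[2, 2.25]

midpoint 2.5: h = 4.5 > 0 → [2, 2.5]
midpoint 2.25: h = 0.09375 > 0 → [2, 2.25]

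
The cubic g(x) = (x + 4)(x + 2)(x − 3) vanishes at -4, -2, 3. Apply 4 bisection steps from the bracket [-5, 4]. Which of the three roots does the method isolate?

midpoint -0.5: g = -18.375 < 0 → [-0.5, 4]
midpoint 1.75: g = -26.953125 < 0 → [1.75, 4]
midpoint 2.875: g = -4.189453 < 0 → [2.875, 4]
midpoint 3.4375: g = 17.6931 > 0 → [2.875, 3.4375]

3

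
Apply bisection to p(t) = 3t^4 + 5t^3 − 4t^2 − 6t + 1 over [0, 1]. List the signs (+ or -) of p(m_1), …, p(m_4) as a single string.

--+-

midpoint 0.5: p = -2.1875 < 0 → [0, 0.5]
midpoint 0.25: p = -0.660156 < 0 → [0, 0.25]
midpoint 0.125: p = 0.197998 > 0 → [0.125, 0.25]
midpoint 0.1875: p = -0.229 < 0 → [0.125, 0.1875]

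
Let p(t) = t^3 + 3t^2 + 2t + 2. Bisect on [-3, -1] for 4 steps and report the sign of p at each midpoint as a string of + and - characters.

p(-2) = 2 > 0, so the root lies in [-3, -2]
p(-2.5) = 0.125 > 0, so the root lies in [-3, -2.5]
p(-2.75) = -1.609375 < 0, so the root lies in [-2.75, -2.5]
p(-2.625) = -0.666 < 0, so the root lies in [-2.625, -2.5]

++--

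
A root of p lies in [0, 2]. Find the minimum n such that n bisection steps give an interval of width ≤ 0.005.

Width after n steps is 2/2^n. Need 2^n ≥ 2/0.005 = 400.
2^8 = 256 < 400 ≤ 2^9 = 512, so n = 9.

9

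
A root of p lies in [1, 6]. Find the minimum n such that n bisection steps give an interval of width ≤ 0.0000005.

24

Width after n steps is 5/2^n. Need 2^n ≥ 5/0.0000005 = 10000000.
2^23 = 8388608 < 10000000 ≤ 2^24 = 16777216, so n = 24.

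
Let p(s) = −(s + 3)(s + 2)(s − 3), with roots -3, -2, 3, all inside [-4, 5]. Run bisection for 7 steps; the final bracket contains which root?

p(0.5) = 21.875 > 0, so the root lies in [0.5, 5]
p(2.75) = 6.828125 > 0, so the root lies in [2.75, 5]
p(3.875) = -35.341797 < 0, so the root lies in [2.75, 3.875]
p(3.3125) = -10.4797 < 0, so the root lies in [2.75, 3.3125]
p(3.03125) = -0.9483 < 0, so the root lies in [2.75, 3.03125]
p(2.890625) = 3.151 > 0, so the root lies in [2.890625, 3.03125]
p(2.9609375) = 1.1551 > 0, so the root lies in [2.9609375, 3.03125]

3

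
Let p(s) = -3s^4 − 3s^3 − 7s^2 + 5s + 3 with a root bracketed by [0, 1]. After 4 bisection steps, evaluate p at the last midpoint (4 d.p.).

midpoint 0.5: p = 3.1875 > 0 → [0.5, 1]
midpoint 0.75: p = 0.597656 > 0 → [0.75, 1]
midpoint 0.875: p = -1.752686 < 0 → [0.75, 0.875]
midpoint 0.8125: p = -0.4751 < 0 → [0.75, 0.8125]

-0.4751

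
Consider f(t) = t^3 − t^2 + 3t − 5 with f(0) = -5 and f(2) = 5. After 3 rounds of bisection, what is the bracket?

m = 1, f(m) = -2 (−); new bracket [1, 2]
m = 1.5, f(m) = 0.625 (+); new bracket [1, 1.5]
m = 1.25, f(m) = -0.859375 (−); new bracket [1.25, 1.5]

[1.25, 1.5]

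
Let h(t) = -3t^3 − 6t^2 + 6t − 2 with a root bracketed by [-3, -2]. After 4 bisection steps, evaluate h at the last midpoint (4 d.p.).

midpoint -2.5: h = -7.625 < 0 → [-3, -2.5]
midpoint -2.75: h = -1.484375 < 0 → [-3, -2.75]
midpoint -2.875: h = 2.447266 > 0 → [-2.875, -2.75]
midpoint -2.8125: h = 0.406 > 0 → [-2.8125, -2.75]

0.4060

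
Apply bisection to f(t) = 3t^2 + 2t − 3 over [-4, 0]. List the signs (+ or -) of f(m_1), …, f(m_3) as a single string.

f(-2) = 5 > 0, so the root lies in [-2, 0]
f(-1) = -2 < 0, so the root lies in [-2, -1]
f(-1.5) = 0.75 > 0, so the root lies in [-1.5, -1]

+-+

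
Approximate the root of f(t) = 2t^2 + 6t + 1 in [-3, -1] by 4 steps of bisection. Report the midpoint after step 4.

f(-2) = -3 < 0, so the root lies in [-3, -2]
f(-2.5) = -1.5 < 0, so the root lies in [-3, -2.5]
f(-2.75) = -0.375 < 0, so the root lies in [-3, -2.75]
f(-2.875) = 0.2812 > 0, so the root lies in [-2.875, -2.75]

-2.875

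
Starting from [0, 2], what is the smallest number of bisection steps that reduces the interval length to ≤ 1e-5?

18

Width after n steps is 2/2^n. Need 2^n ≥ 2/1e-5 = 200000.
2^17 = 131072 < 200000 ≤ 2^18 = 262144, so n = 18.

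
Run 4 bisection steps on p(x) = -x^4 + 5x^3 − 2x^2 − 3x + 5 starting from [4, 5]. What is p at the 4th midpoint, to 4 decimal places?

x = 4.5 gives p = -3.4375, negative; keep [4, 4.5]
x = 4.25 gives p = 13.699219, positive; keep [4.25, 4.5]
x = 4.375 gives p = 5.931396, positive; keep [4.375, 4.5]
x = 4.4375 gives p = 1.4563, positive; keep [4.4375, 4.5]

1.4563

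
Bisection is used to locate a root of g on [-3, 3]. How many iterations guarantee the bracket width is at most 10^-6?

23

Width after n steps is 6/2^n. Need 2^n ≥ 6/10^-6 = 6000000.
2^22 = 4194304 < 6000000 ≤ 2^23 = 8388608, so n = 23.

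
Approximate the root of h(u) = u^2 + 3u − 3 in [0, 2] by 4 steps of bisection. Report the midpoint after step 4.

0.875

h(1) = 1 > 0, so the root lies in [0, 1]
h(0.5) = -1.25 < 0, so the root lies in [0.5, 1]
h(0.75) = -0.1875 < 0, so the root lies in [0.75, 1]
h(0.875) = 0.3906 > 0, so the root lies in [0.75, 0.875]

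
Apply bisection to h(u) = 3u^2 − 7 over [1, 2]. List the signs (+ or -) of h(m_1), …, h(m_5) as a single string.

h(1.5) = -0.25 < 0, so the root lies in [1.5, 2]
h(1.75) = 2.1875 > 0, so the root lies in [1.5, 1.75]
h(1.625) = 0.921875 > 0, so the root lies in [1.5, 1.625]
h(1.5625) = 0.3242 > 0, so the root lies in [1.5, 1.5625]
h(1.53125) = 0.0342 > 0, so the root lies in [1.5, 1.53125]

-++++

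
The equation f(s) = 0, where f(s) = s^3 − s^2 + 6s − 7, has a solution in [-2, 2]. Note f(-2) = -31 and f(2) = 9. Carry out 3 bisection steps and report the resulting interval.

midpoint 0: f = -7 < 0 → [0, 2]
midpoint 1: f = -1 < 0 → [1, 2]
midpoint 1.5: f = 3.125 > 0 → [1, 1.5]

[1, 1.5]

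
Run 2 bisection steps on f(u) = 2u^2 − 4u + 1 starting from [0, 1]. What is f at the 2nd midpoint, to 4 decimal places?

0.1250

f(0.5) = -0.5 < 0, so the root lies in [0, 0.5]
f(0.25) = 0.125 > 0, so the root lies in [0.25, 0.5]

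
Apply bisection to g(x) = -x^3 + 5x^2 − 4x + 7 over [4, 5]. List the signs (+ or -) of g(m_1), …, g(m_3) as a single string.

-++

m = 4.5, g(m) = -0.875 (−); new bracket [4, 4.5]
m = 4.25, g(m) = 3.546875 (+); new bracket [4.25, 4.5]
m = 4.375, g(m) = 1.462891 (+); new bracket [4.375, 4.5]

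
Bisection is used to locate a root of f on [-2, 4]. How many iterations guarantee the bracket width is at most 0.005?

Width after n steps is 6/2^n. Need 2^n ≥ 6/0.005 = 1200.
2^10 = 1024 < 1200 ≤ 2^11 = 2048, so n = 11.

11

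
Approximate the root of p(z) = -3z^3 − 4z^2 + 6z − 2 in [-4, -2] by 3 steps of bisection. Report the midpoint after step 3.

midpoint -3: p = 25 > 0 → [-3, -2]
midpoint -2.5: p = 4.875 > 0 → [-2.5, -2]
midpoint -2.25: p = -1.578125 < 0 → [-2.5, -2.25]

-2.25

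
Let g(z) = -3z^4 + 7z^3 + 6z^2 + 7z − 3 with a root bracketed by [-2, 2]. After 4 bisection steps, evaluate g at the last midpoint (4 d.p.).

g(0) = -3 < 0, so the root lies in [0, 2]
g(1) = 14 > 0, so the root lies in [0, 1]
g(0.5) = 2.6875 > 0, so the root lies in [0, 0.5]
g(0.25) = -0.7773 < 0, so the root lies in [0.25, 0.5]

-0.7773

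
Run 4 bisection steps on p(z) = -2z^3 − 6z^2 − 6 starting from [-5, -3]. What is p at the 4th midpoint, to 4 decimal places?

z = -4 gives p = 26, positive; keep [-4, -3]
z = -3.5 gives p = 6.25, positive; keep [-3.5, -3]
z = -3.25 gives p = -0.71875, negative; keep [-3.5, -3.25]
z = -3.375 gives p = 2.543, positive; keep [-3.375, -3.25]

2.5430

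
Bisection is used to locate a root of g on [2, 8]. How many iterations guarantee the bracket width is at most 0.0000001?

Width after n steps is 6/2^n. Need 2^n ≥ 6/0.0000001 = 60000000.
2^25 = 33554432 < 60000000 ≤ 2^26 = 67108864, so n = 26.

26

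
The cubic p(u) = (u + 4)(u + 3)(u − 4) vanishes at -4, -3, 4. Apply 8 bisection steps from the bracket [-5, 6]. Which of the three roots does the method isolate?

p(0.5) = -55.125 < 0, so the root lies in [0.5, 6]
p(3.25) = -33.984375 < 0, so the root lies in [3.25, 6]
p(4.625) = 41.103516 > 0, so the root lies in [3.25, 4.625]
p(3.9375) = -3.4417 < 0, so the root lies in [3.9375, 4.625]
p(4.28125) = 16.9588 > 0, so the root lies in [3.9375, 4.28125]
p(4.109375) = 6.3058 > 0, so the root lies in [3.9375, 4.109375]
p(4.0234375) = 1.3208 > 0, so the root lies in [3.9375, 4.0234375]
p(3.98046875) = -1.088 < 0, so the root lies in [3.98046875, 4.0234375]

4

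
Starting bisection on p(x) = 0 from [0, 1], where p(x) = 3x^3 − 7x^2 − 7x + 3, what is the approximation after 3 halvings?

0.375

x = 0.5 gives p = -1.875, negative; keep [0, 0.5]
x = 0.25 gives p = 0.859375, positive; keep [0.25, 0.5]
x = 0.375 gives p = -0.451172, negative; keep [0.25, 0.375]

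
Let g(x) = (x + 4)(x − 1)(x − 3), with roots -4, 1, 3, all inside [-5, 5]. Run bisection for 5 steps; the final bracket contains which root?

x = 0 gives g = 12, positive; keep [-5, 0]
x = -2.5 gives g = 28.875, positive; keep [-5, -2.5]
x = -3.75 gives g = 8.015625, positive; keep [-5, -3.75]
x = -4.375 gives g = -14.8652, negative; keep [-4.375, -3.75]
x = -4.0625 gives g = -2.2346, negative; keep [-4.0625, -3.75]

-4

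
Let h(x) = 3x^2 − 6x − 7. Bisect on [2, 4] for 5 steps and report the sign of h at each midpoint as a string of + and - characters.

midpoint 3: h = 2 > 0 → [2, 3]
midpoint 2.5: h = -3.25 < 0 → [2.5, 3]
midpoint 2.75: h = -0.8125 < 0 → [2.75, 3]
midpoint 2.875: h = 0.5469 > 0 → [2.75, 2.875]
midpoint 2.8125: h = -0.1445 < 0 → [2.8125, 2.875]

+--+-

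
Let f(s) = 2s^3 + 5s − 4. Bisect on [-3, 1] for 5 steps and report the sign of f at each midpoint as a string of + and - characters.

---+-

m = -1, f(m) = -11 (−); new bracket [-1, 1]
m = 0, f(m) = -4 (−); new bracket [0, 1]
m = 0.5, f(m) = -1.25 (−); new bracket [0.5, 1]
m = 0.75, f(m) = 0.5938 (+); new bracket [0.5, 0.75]
m = 0.625, f(m) = -0.3867 (−); new bracket [0.625, 0.75]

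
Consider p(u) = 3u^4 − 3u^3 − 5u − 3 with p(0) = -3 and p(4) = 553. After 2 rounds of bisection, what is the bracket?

[1, 2]

p(2) = 11 > 0, so the root lies in [0, 2]
p(1) = -8 < 0, so the root lies in [1, 2]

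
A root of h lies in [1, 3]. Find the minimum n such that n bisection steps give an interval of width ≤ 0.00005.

Width after n steps is 2/2^n. Need 2^n ≥ 2/0.00005 = 40000.
2^15 = 32768 < 40000 ≤ 2^16 = 65536, so n = 16.

16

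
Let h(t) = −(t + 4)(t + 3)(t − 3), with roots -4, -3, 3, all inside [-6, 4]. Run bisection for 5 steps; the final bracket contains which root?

3

midpoint -1: h = 24 > 0 → [-1, 4]
midpoint 1.5: h = 37.125 > 0 → [1.5, 4]
midpoint 2.75: h = 9.703125 > 0 → [2.75, 4]
midpoint 3.375: h = -17.6309 < 0 → [2.75, 3.375]
midpoint 3.0625: h = -2.676 < 0 → [2.75, 3.0625]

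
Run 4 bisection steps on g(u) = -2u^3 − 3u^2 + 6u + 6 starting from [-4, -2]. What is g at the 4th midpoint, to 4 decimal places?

midpoint -3: g = 15 > 0 → [-3, -2]
midpoint -2.5: g = 3.5 > 0 → [-2.5, -2]
midpoint -2.25: g = 0.09375 > 0 → [-2.25, -2]
midpoint -2.125: g = -1.1055 < 0 → [-2.25, -2.125]

-1.1055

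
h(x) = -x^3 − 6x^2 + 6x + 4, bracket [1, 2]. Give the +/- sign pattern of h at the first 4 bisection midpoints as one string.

x = 1.5 gives h = -3.875, negative; keep [1, 1.5]
x = 1.25 gives h = 0.171875, positive; keep [1.25, 1.5]
x = 1.375 gives h = -1.693359, negative; keep [1.25, 1.375]
x = 1.3125 gives h = -0.7219, negative; keep [1.25, 1.3125]

-+--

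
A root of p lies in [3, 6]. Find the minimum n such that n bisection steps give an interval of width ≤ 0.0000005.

23

Width after n steps is 3/2^n. Need 2^n ≥ 3/0.0000005 = 6000000.
2^22 = 4194304 < 6000000 ≤ 2^23 = 8388608, so n = 23.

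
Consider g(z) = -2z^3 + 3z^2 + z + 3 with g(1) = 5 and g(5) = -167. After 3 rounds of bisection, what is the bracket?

midpoint 3: g = -21 < 0 → [1, 3]
midpoint 2: g = 1 > 0 → [2, 3]
midpoint 2.5: g = -7 < 0 → [2, 2.5]

[2, 2.5]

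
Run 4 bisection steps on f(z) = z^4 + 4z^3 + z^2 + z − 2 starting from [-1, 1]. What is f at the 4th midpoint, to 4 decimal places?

z = 0 gives f = -2, negative; keep [0, 1]
z = 0.5 gives f = -0.6875, negative; keep [0.5, 1]
z = 0.75 gives f = 1.316406, positive; keep [0.5, 0.75]
z = 0.625 gives f = 0.1448, positive; keep [0.5, 0.625]

0.1448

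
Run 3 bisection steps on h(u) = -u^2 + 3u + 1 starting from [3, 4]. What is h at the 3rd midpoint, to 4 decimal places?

-0.2656

h(3.5) = -0.75 < 0, so the root lies in [3, 3.5]
h(3.25) = 0.1875 > 0, so the root lies in [3.25, 3.5]
h(3.375) = -0.265625 < 0, so the root lies in [3.25, 3.375]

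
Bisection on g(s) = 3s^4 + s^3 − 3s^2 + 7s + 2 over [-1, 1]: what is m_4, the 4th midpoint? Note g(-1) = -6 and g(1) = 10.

m = 0, g(m) = 2 (+); new bracket [-1, 0]
m = -0.5, g(m) = -2.1875 (−); new bracket [-0.5, 0]
m = -0.25, g(m) = 0.058594 (+); new bracket [-0.5, -0.25]
m = -0.375, g(m) = -1.0403 (−); new bracket [-0.375, -0.25]

-0.375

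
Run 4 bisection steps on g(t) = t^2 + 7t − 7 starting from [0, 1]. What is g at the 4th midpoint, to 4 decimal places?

0.4414

m = 0.5, g(m) = -3.25 (−); new bracket [0.5, 1]
m = 0.75, g(m) = -1.1875 (−); new bracket [0.75, 1]
m = 0.875, g(m) = -0.109375 (−); new bracket [0.875, 1]
m = 0.9375, g(m) = 0.4414 (+); new bracket [0.875, 0.9375]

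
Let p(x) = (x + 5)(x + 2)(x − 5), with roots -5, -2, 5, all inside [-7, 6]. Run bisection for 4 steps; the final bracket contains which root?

5

p(-0.5) = -37.125 < 0, so the root lies in [-0.5, 6]
p(2.75) = -82.828125 < 0, so the root lies in [2.75, 6]
p(4.375) = -37.353516 < 0, so the root lies in [4.375, 6]
p(5.1875) = 13.7292 > 0, so the root lies in [4.375, 5.1875]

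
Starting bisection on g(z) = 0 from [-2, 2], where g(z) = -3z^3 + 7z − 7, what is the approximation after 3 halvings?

m = 0, g(m) = -7 (−); new bracket [-2, 0]
m = -1, g(m) = -11 (−); new bracket [-2, -1]
m = -1.5, g(m) = -7.375 (−); new bracket [-2, -1.5]

-1.5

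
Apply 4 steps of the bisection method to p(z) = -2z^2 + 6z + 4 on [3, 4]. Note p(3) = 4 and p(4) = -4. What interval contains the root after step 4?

p(3.5) = 0.5 > 0, so the root lies in [3.5, 4]
p(3.75) = -1.625 < 0, so the root lies in [3.5, 3.75]
p(3.625) = -0.53125 < 0, so the root lies in [3.5, 3.625]
p(3.5625) = -0.0078 < 0, so the root lies in [3.5, 3.5625]

[3.5, 3.5625]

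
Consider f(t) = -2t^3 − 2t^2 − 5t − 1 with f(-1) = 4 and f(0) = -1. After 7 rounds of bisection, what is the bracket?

[-0.21875, -0.2109375]

m = -0.5, f(m) = 1.25 (+); new bracket [-0.5, 0]
m = -0.25, f(m) = 0.15625 (+); new bracket [-0.25, 0]
m = -0.125, f(m) = -0.402344 (−); new bracket [-0.25, -0.125]
m = -0.1875, f(m) = -0.1196 (−); new bracket [-0.25, -0.1875]
m = -0.21875, f(m) = 0.019 (+); new bracket [-0.21875, -0.1875]
m = -0.203125, f(m) = -0.0501 (−); new bracket [-0.21875, -0.203125]
m = -0.2109375, f(m) = -0.0155 (−); new bracket [-0.21875, -0.2109375]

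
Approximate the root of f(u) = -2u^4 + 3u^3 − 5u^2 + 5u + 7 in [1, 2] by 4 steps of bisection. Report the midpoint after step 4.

1.6875

m = 1.5, f(m) = 3.25 (+); new bracket [1.5, 2]
m = 1.75, f(m) = -2.242188 (−); new bracket [1.5, 1.75]
m = 1.625, f(m) = 0.849121 (+); new bracket [1.625, 1.75]
m = 1.6875, f(m) = -0.6028 (−); new bracket [1.625, 1.6875]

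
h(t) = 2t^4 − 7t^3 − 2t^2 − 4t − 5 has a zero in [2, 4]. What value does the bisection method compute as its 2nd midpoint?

midpoint 3: h = -62 < 0 → [3, 4]
midpoint 3.5: h = -43.5 < 0 → [3.5, 4]

3.5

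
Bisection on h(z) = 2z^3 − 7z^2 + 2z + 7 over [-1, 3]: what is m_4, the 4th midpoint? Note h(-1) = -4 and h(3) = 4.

-0.75

midpoint 1: h = 4 > 0 → [-1, 1]
midpoint 0: h = 7 > 0 → [-1, 0]
midpoint -0.5: h = 4 > 0 → [-1, -0.5]
midpoint -0.75: h = 0.7188 > 0 → [-1, -0.75]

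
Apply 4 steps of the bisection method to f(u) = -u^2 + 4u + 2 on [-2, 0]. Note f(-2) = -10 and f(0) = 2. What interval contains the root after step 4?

u = -1 gives f = -3, negative; keep [-1, 0]
u = -0.5 gives f = -0.25, negative; keep [-0.5, 0]
u = -0.25 gives f = 0.9375, positive; keep [-0.5, -0.25]
u = -0.375 gives f = 0.3594, positive; keep [-0.5, -0.375]

[-0.5, -0.375]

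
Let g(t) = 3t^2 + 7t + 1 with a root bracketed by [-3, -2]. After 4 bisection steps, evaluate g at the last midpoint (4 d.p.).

0.0430

g(-2.5) = 2.25 > 0, so the root lies in [-2.5, -2]
g(-2.25) = 0.4375 > 0, so the root lies in [-2.25, -2]
g(-2.125) = -0.328125 < 0, so the root lies in [-2.25, -2.125]
g(-2.1875) = 0.043 > 0, so the root lies in [-2.1875, -2.125]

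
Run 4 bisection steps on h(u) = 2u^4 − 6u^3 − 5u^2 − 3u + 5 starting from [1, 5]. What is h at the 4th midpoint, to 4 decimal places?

u = 3 gives h = -49, negative; keep [3, 5]
u = 4 gives h = 41, positive; keep [3, 4]
u = 3.5 gives h = -23.875, negative; keep [3.5, 4]
u = 3.75 gives h = 2.5391, positive; keep [3.5, 3.75]

2.5391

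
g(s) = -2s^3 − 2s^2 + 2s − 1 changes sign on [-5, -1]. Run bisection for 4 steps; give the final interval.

s = -3 gives g = 29, positive; keep [-3, -1]
s = -2 gives g = 3, positive; keep [-2, -1]
s = -1.5 gives g = -1.75, negative; keep [-2, -1.5]
s = -1.75 gives g = 0.0938, positive; keep [-1.75, -1.5]

[-1.75, -1.5]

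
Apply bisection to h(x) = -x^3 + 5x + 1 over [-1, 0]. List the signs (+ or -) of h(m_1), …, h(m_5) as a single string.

--++-

x = -0.5 gives h = -1.375, negative; keep [-0.5, 0]
x = -0.25 gives h = -0.234375, negative; keep [-0.25, 0]
x = -0.125 gives h = 0.376953, positive; keep [-0.25, -0.125]
x = -0.1875 gives h = 0.0691, positive; keep [-0.25, -0.1875]
x = -0.21875 gives h = -0.0833, negative; keep [-0.21875, -0.1875]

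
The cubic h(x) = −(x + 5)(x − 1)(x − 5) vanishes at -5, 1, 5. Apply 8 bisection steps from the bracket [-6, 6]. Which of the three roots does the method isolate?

-5

m = 0, h(m) = -25 (−); new bracket [-6, 0]
m = -3, h(m) = -64 (−); new bracket [-6, -3]
m = -4.5, h(m) = -26.125 (−); new bracket [-6, -4.5]
m = -5.25, h(m) = 16.0156 (+); new bracket [-5.25, -4.5]
m = -4.875, h(m) = -7.252 (−); new bracket [-5.25, -4.875]
m = -5.0625, h(m) = 3.8127 (+); new bracket [-5.0625, -4.875]
m = -4.96875, h(m) = -1.8594 (−); new bracket [-5.0625, -4.96875]
m = -5.015625, h(m) = 0.9414 (+); new bracket [-5.015625, -4.96875]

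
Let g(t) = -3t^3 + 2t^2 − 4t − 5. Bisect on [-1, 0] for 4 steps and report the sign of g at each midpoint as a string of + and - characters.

midpoint -0.5: g = -2.125 < 0 → [-1, -0.5]
midpoint -0.75: g = 0.390625 > 0 → [-0.75, -0.5]
midpoint -0.625: g = -0.986328 < 0 → [-0.75, -0.625]
midpoint -0.6875: g = -0.3298 < 0 → [-0.75, -0.6875]

-+--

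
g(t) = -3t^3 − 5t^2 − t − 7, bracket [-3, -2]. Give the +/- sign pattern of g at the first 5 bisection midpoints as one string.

m = -2.5, g(m) = 11.125 (+); new bracket [-2.5, -2]
m = -2.25, g(m) = 4.109375 (+); new bracket [-2.25, -2]
m = -2.125, g(m) = 1.333984 (+); new bracket [-2.125, -2]
m = -2.0625, g(m) = 0.114 (+); new bracket [-2.0625, -2]
m = -2.03125, g(m) = -0.456 (−); new bracket [-2.0625, -2.03125]

++++-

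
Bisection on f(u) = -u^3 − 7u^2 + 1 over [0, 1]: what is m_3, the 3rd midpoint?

0.375

m = 0.5, f(m) = -0.875 (−); new bracket [0, 0.5]
m = 0.25, f(m) = 0.546875 (+); new bracket [0.25, 0.5]
m = 0.375, f(m) = -0.037109 (−); new bracket [0.25, 0.375]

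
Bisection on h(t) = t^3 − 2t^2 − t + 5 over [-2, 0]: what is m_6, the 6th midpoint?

h(-1) = 3 > 0, so the root lies in [-2, -1]
h(-1.5) = -1.375 < 0, so the root lies in [-1.5, -1]
h(-1.25) = 1.171875 > 0, so the root lies in [-1.5, -1.25]
h(-1.375) = -0.0059 < 0, so the root lies in [-1.375, -1.25]
h(-1.3125) = 0.6062 > 0, so the root lies in [-1.375, -1.3125]
h(-1.34375) = 0.3061 > 0, so the root lies in [-1.375, -1.34375]

-1.34375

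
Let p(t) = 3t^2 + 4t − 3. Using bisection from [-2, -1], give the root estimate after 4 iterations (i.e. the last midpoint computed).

-1.8125

midpoint -1.5: p = -2.25 < 0 → [-2, -1.5]
midpoint -1.75: p = -0.8125 < 0 → [-2, -1.75]
midpoint -1.875: p = 0.046875 > 0 → [-1.875, -1.75]
midpoint -1.8125: p = -0.3945 < 0 → [-1.875, -1.8125]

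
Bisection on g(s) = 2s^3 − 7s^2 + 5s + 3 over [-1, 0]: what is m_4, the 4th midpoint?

midpoint -0.5: g = -1.5 < 0 → [-0.5, 0]
midpoint -0.25: g = 1.28125 > 0 → [-0.5, -0.25]
midpoint -0.375: g = 0.035156 > 0 → [-0.5, -0.375]
midpoint -0.4375: g = -0.6948 < 0 → [-0.4375, -0.375]

-0.4375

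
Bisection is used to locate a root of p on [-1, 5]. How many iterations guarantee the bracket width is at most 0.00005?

17

Width after n steps is 6/2^n. Need 2^n ≥ 6/0.00005 = 120000.
2^16 = 65536 < 120000 ≤ 2^17 = 131072, so n = 17.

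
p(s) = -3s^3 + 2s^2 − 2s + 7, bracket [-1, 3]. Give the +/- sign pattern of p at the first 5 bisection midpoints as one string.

+--++

p(1) = 4 > 0, so the root lies in [1, 3]
p(2) = -13 < 0, so the root lies in [1, 2]
p(1.5) = -1.625 < 0, so the root lies in [1, 1.5]
p(1.25) = 1.7656 > 0, so the root lies in [1.25, 1.5]
p(1.375) = 0.2324 > 0, so the root lies in [1.375, 1.5]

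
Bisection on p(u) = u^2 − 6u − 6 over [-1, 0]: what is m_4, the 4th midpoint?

u = -0.5 gives p = -2.75, negative; keep [-1, -0.5]
u = -0.75 gives p = -0.9375, negative; keep [-1, -0.75]
u = -0.875 gives p = 0.015625, positive; keep [-0.875, -0.75]
u = -0.8125 gives p = -0.4648, negative; keep [-0.875, -0.8125]

-0.8125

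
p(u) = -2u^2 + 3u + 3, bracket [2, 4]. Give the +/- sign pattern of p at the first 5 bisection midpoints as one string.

m = 3, p(m) = -6 (−); new bracket [2, 3]
m = 2.5, p(m) = -2 (−); new bracket [2, 2.5]
m = 2.25, p(m) = -0.375 (−); new bracket [2, 2.25]
m = 2.125, p(m) = 0.3438 (+); new bracket [2.125, 2.25]
m = 2.1875, p(m) = -0.0078 (−); new bracket [2.125, 2.1875]

---+-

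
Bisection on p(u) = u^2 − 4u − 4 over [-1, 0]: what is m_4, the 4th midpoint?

u = -0.5 gives p = -1.75, negative; keep [-1, -0.5]
u = -0.75 gives p = -0.4375, negative; keep [-1, -0.75]
u = -0.875 gives p = 0.265625, positive; keep [-0.875, -0.75]
u = -0.8125 gives p = -0.0898, negative; keep [-0.875, -0.8125]

-0.8125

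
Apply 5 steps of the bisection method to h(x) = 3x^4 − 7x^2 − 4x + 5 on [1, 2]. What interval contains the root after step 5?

[1.5625, 1.59375]

midpoint 1.5: h = -1.5625 < 0 → [1.5, 2]
midpoint 1.75: h = 4.699219 > 0 → [1.5, 1.75]
midpoint 1.625: h = 0.934326 > 0 → [1.5, 1.625]
midpoint 1.5625: h = -0.4585 < 0 → [1.5625, 1.625]
midpoint 1.59375: h = 0.2001 > 0 → [1.5625, 1.59375]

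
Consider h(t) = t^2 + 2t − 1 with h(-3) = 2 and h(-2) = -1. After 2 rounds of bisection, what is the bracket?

m = -2.5, h(m) = 0.25 (+); new bracket [-2.5, -2]
m = -2.25, h(m) = -0.4375 (−); new bracket [-2.5, -2.25]

[-2.5, -2.25]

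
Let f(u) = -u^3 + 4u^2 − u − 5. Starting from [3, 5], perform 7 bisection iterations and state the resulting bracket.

[3.1875, 3.203125]

midpoint 4: f = -9 < 0 → [3, 4]
midpoint 3.5: f = -2.375 < 0 → [3, 3.5]
midpoint 3.25: f = -0.328125 < 0 → [3, 3.25]
midpoint 3.125: f = 0.4199 > 0 → [3.125, 3.25]
midpoint 3.1875: f = 0.0676 > 0 → [3.1875, 3.25]
midpoint 3.21875: f = -0.1247 < 0 → [3.1875, 3.21875]
midpoint 3.203125: f = -0.0272 < 0 → [3.1875, 3.203125]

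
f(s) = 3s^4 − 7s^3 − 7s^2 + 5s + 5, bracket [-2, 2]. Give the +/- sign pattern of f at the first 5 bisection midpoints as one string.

+-+++

f(0) = 5 > 0, so the root lies in [0, 2]
f(1) = -1 < 0, so the root lies in [0, 1]
f(0.5) = 5.0625 > 0, so the root lies in [0.5, 1]
f(0.75) = 2.8086 > 0, so the root lies in [0.75, 1]
f(0.875) = 1.0847 > 0, so the root lies in [0.875, 1]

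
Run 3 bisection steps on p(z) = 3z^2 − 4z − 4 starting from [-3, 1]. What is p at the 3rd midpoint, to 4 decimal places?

z = -1 gives p = 3, positive; keep [-1, 1]
z = 0 gives p = -4, negative; keep [-1, 0]
z = -0.5 gives p = -1.25, negative; keep [-1, -0.5]

-1.2500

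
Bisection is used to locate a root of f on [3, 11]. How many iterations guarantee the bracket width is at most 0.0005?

Width after n steps is 8/2^n. Need 2^n ≥ 8/0.0005 = 16000.
2^13 = 8192 < 16000 ≤ 2^14 = 16384, so n = 14.

14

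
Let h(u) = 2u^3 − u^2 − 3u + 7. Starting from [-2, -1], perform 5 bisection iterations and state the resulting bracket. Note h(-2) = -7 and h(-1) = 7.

h(-1.5) = 2.5 > 0, so the root lies in [-2, -1.5]
h(-1.75) = -1.53125 < 0, so the root lies in [-1.75, -1.5]
h(-1.625) = 0.652344 > 0, so the root lies in [-1.75, -1.625]
h(-1.6875) = -0.396 < 0, so the root lies in [-1.6875, -1.625]
h(-1.65625) = 0.1389 > 0, so the root lies in [-1.6875, -1.65625]

[-1.6875, -1.65625]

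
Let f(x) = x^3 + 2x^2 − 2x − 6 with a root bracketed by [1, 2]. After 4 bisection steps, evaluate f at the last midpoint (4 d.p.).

m = 1.5, f(m) = -1.125 (−); new bracket [1.5, 2]
m = 1.75, f(m) = 1.984375 (+); new bracket [1.5, 1.75]
m = 1.625, f(m) = 0.322266 (+); new bracket [1.5, 1.625]
m = 1.5625, f(m) = -0.4275 (−); new bracket [1.5625, 1.625]

-0.4275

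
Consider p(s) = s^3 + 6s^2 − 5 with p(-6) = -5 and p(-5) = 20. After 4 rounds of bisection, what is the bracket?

midpoint -5.5: p = 10.125 > 0 → [-6, -5.5]
midpoint -5.75: p = 3.265625 > 0 → [-6, -5.75]
midpoint -5.875: p = -0.685547 < 0 → [-5.875, -5.75]
midpoint -5.8125: p = 1.3347 > 0 → [-5.875, -5.8125]

[-5.875, -5.8125]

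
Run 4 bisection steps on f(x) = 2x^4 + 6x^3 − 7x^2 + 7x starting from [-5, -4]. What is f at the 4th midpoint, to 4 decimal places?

-1.4897

f(-4.5) = 100.125 > 0, so the root lies in [-4.5, -4]
f(-4.25) = 35.726562 > 0, so the root lies in [-4.25, -4]
f(-4.125) = 9.941895 > 0, so the root lies in [-4.125, -4]
f(-4.0625) = -1.4897 < 0, so the root lies in [-4.125, -4.0625]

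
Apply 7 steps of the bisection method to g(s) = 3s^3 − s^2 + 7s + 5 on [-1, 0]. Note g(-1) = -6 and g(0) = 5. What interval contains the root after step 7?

[-0.5859375, -0.578125]

m = -0.5, g(m) = 0.875 (+); new bracket [-1, -0.5]
m = -0.75, g(m) = -2.078125 (−); new bracket [-0.75, -0.5]
m = -0.625, g(m) = -0.498047 (−); new bracket [-0.625, -0.5]
m = -0.5625, g(m) = 0.2122 (+); new bracket [-0.625, -0.5625]
m = -0.59375, g(m) = -0.1367 (−); new bracket [-0.59375, -0.5625]
m = -0.578125, g(m) = 0.0392 (+); new bracket [-0.59375, -0.578125]
m = -0.5859375, g(m) = -0.0484 (−); new bracket [-0.5859375, -0.578125]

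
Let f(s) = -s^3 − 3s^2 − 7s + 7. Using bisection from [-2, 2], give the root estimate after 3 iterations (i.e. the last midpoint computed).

s = 0 gives f = 7, positive; keep [0, 2]
s = 1 gives f = -4, negative; keep [0, 1]
s = 0.5 gives f = 2.625, positive; keep [0.5, 1]

0.5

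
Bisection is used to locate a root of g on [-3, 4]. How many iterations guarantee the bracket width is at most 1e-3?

13

Width after n steps is 7/2^n. Need 2^n ≥ 7/1e-3 = 7000.
2^12 = 4096 < 7000 ≤ 2^13 = 8192, so n = 13.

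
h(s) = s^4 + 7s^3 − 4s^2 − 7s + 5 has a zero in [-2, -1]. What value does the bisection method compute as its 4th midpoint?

m = -1.5, h(m) = -12.0625 (−); new bracket [-1.5, -1]
m = -1.25, h(m) = -3.730469 (−); new bracket [-1.25, -1]
m = -1.125, h(m) = -0.55249 (−); new bracket [-1.125, -1]
m = -1.0625, h(m) = 0.8001 (+); new bracket [-1.125, -1.0625]

-1.0625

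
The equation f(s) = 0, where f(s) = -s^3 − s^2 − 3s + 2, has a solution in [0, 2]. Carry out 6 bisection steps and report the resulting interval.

[0.5, 0.53125]

m = 1, f(m) = -3 (−); new bracket [0, 1]
m = 0.5, f(m) = 0.125 (+); new bracket [0.5, 1]
m = 0.75, f(m) = -1.234375 (−); new bracket [0.5, 0.75]
m = 0.625, f(m) = -0.5098 (−); new bracket [0.5, 0.625]
m = 0.5625, f(m) = -0.1819 (−); new bracket [0.5, 0.5625]
m = 0.53125, f(m) = -0.0259 (−); new bracket [0.5, 0.53125]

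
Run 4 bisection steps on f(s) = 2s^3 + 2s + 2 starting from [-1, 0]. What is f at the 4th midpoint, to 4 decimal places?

s = -0.5 gives f = 0.75, positive; keep [-1, -0.5]
s = -0.75 gives f = -0.34375, negative; keep [-0.75, -0.5]
s = -0.625 gives f = 0.261719, positive; keep [-0.75, -0.625]
s = -0.6875 gives f = -0.0249, negative; keep [-0.6875, -0.625]

-0.0249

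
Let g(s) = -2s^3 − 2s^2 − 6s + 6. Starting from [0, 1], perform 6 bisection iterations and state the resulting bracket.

[0.703125, 0.71875]

g(0.5) = 2.25 > 0, so the root lies in [0.5, 1]
g(0.75) = -0.46875 < 0, so the root lies in [0.5, 0.75]
g(0.625) = 0.980469 > 0, so the root lies in [0.625, 0.75]
g(0.6875) = 0.2798 > 0, so the root lies in [0.6875, 0.75]
g(0.71875) = -0.0883 < 0, so the root lies in [0.6875, 0.71875]
g(0.703125) = 0.0973 > 0, so the root lies in [0.703125, 0.71875]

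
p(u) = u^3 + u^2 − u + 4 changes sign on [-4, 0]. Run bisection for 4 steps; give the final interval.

midpoint -2: p = 2 > 0 → [-4, -2]
midpoint -3: p = -11 < 0 → [-3, -2]
midpoint -2.5: p = -2.875 < 0 → [-2.5, -2]
midpoint -2.25: p = -0.0781 < 0 → [-2.25, -2]

[-2.25, -2]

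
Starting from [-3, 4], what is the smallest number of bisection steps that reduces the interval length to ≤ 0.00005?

Width after n steps is 7/2^n. Need 2^n ≥ 7/0.00005 = 140000.
2^17 = 131072 < 140000 ≤ 2^18 = 262144, so n = 18.

18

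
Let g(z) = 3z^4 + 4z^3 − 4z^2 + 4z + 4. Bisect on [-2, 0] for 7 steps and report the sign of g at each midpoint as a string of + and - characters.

-+--+--

z = -1 gives g = -5, negative; keep [-1, 0]
z = -0.5 gives g = 0.6875, positive; keep [-1, -0.5]
z = -0.75 gives g = -1.988281, negative; keep [-0.75, -0.5]
z = -0.625 gives g = -0.5813, negative; keep [-0.625, -0.5]
z = -0.5625 gives g = 0.0728, positive; keep [-0.625, -0.5625]
z = -0.59375 gives g = -0.2496, negative; keep [-0.59375, -0.5625]
z = -0.578125 gives g = -0.0872, negative; keep [-0.578125, -0.5625]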